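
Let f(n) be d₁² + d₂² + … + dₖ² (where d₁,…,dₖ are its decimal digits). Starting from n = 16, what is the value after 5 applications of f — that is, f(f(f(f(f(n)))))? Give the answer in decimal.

16 → 1² + 6² = 1 + 36 = 37
37 → 3² + 7² = 9 + 49 = 58
58 → 5² + 8² = 25 + 64 = 89
89 → 8² + 9² = 64 + 81 = 145
145 → 1² + 4² + 5² = 1 + 16 + 25 = 42

42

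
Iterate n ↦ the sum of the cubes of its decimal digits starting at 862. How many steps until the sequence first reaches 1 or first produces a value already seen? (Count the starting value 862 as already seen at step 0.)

9

862 → 8³ + 6³ + 2³ = 512 + 216 + 8 = 736
736 → 7³ + 3³ + 6³ = 343 + 27 + 216 = 586
586 → 5³ + 8³ + 6³ = 125 + 512 + 216 = 853
853 → 8³ + 5³ + 3³ = 512 + 125 + 27 = 664
664 → 6³ + 6³ + 4³ = 216 + 216 + 64 = 496
496 → 4³ + 9³ + 6³ = 64 + 729 + 216 = 1009
1009 → 1³ + 0³ + 0³ + 9³ = 1 + 0 + 0 + 729 = 730
730 → 7³ + 3³ + 0³ = 343 + 27 + 0 = 370
370 → 3³ + 7³ + 0³ = 27 + 343 + 0 = 370  — 370 repeats.
That took 9 steps.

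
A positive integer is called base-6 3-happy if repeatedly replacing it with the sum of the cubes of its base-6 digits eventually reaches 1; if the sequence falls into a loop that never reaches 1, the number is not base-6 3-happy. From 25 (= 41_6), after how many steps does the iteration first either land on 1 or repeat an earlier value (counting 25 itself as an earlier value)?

3

25 = (4,1)_6 → 4³ + 1³ = 65
65 = (1,4,5)_6 → 1³ + 4³ + 5³ = 190
190 = (5,1,4)_6 → 5³ + 1³ + 4³ = 190  — 190 repeats.
That took 3 steps.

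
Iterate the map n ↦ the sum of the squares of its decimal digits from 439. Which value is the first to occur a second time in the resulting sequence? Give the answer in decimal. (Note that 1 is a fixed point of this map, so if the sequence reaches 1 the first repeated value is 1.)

37

439 → 4² + 3² + 9² = 16 + 9 + 81 = 106
106 → 1² + 0² + 6² = 1 + 0 + 36 = 37
37 → 3² + 7² = 9 + 49 = 58
58 → 5² + 8² = 25 + 64 = 89
89 → 8² + 9² = 64 + 81 = 145
145 → 1² + 4² + 5² = 1 + 16 + 25 = 42
42 → 4² + 2² = 16 + 4 = 20
20 → 2² + 0² = 4 + 0 = 4
4 → 4² = 16
16 → 1² + 6² = 1 + 36 = 37  — 37 already appeared earlier.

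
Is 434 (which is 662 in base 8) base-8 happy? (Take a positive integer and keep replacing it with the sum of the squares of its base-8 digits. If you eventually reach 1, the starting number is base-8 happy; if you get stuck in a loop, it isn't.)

base-8 happy

434 = (6,6,2)_8 → 6² + 6² + 2² = 36 + 36 + 4 = 76
76 = (1,1,4)_8 → 1² + 1² + 4² = 1 + 1 + 16 = 18
18 = (2,2)_8 → 2² + 2² = 4 + 4 = 8
8 = (1,0)_8 → 1² + 0² = 1 + 0 = 1  — reached 1.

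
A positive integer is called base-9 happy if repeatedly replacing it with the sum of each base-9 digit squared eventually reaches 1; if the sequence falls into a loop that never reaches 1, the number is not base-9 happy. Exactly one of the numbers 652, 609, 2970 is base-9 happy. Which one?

652: 652 → 80 → 128 → 30 → 18 → 4 → 16 → 50 → 50  — repeats 50 (not base-9 happy)
609: 609 → 101 → 9 → 1  — reaches 1 (base-9 happy)
2970: 2970 → 52 → 74 → 68 → 74  — repeats 74 (not base-9 happy)

609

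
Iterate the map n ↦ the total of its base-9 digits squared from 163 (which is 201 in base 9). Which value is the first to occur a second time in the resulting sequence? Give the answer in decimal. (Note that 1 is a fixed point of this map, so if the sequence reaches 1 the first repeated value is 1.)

163 = (2,0,1)_9 → 2² + 0² + 1² = 5
5 = (5)_9 → 5² = 25
25 = (2,7)_9 → 2² + 7² = 53
53 = (5,8)_9 → 5² + 8² = 89
89 = (1,0,8)_9 → 1² + 0² + 8² = 65
65 = (7,2)_9 → 7² + 2² = 53  — 53 already appeared earlier.

53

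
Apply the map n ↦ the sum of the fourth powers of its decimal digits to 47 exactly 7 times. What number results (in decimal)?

47 → 4⁴ + 7⁴ = 256 + 2401 = 2657
2657 → 2⁴ + 6⁴ + 5⁴ + 7⁴ = 16 + 1296 + 625 + 2401 = 4338
4338 → 4⁴ + 3⁴ + 3⁴ + 8⁴ = 256 + 81 + 81 + 4096 = 4514
4514 → 4⁴ + 5⁴ + 1⁴ + 4⁴ = 256 + 625 + 1 + 256 = 1138
1138 → 1⁴ + 1⁴ + 3⁴ + 8⁴ = 1 + 1 + 81 + 4096 = 4179
4179 → 4⁴ + 1⁴ + 7⁴ + 9⁴ = 256 + 1 + 2401 + 6561 = 9219
9219 → 9⁴ + 2⁴ + 1⁴ + 9⁴ = 6561 + 16 + 1 + 6561 = 13139

13139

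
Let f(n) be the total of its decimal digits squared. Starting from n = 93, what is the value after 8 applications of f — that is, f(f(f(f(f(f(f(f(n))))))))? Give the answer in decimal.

93 → 9² + 3² = 81 + 9 = 90
90 → 9² + 0² = 81 + 0 = 81
81 → 8² + 1² = 64 + 1 = 65
65 → 6² + 5² = 36 + 25 = 61
61 → 6² + 1² = 36 + 1 = 37
37 → 3² + 7² = 9 + 49 = 58
58 → 5² + 8² = 25 + 64 = 89
89 → 8² + 9² = 64 + 81 = 145

145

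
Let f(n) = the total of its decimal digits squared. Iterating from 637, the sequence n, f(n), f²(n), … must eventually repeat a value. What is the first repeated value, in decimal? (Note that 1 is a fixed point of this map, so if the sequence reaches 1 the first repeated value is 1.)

1

637 → 6² + 3² + 7² = 36 + 9 + 49 = 94
94 → 9² + 4² = 81 + 16 = 97
97 → 9² + 7² = 81 + 49 = 130
130 → 1² + 3² + 0² = 1 + 9 + 0 = 10
10 → 1² + 0² = 1 + 0 = 1  — reached the fixed point 1.
1 → 1, so 1 is the first repeated value.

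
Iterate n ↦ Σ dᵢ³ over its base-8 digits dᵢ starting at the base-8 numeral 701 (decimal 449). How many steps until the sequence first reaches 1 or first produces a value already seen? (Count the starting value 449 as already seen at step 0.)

449 = (7,0,1)_8 → 7³ + 0³ + 1³ = 344
344 = (5,3,0)_8 → 5³ + 3³ + 0³ = 152
152 = (2,3,0)_8 → 2³ + 3³ + 0³ = 35
35 = (4,3)_8 → 4³ + 3³ = 91
91 = (1,3,3)_8 → 1³ + 3³ + 3³ = 55
55 = (6,7)_8 → 6³ + 7³ = 559
559 = (1,0,5,7)_8 → 1³ + 0³ + 5³ + 7³ = 469
469 = (7,2,5)_8 → 7³ + 2³ + 5³ = 476
476 = (7,3,4)_8 → 7³ + 3³ + 4³ = 434
434 = (6,6,2)_8 → 6³ + 6³ + 2³ = 440
440 = (6,7,0)_8 → 6³ + 7³ + 0³ = 559  — 559 repeats.
That took 11 steps.

11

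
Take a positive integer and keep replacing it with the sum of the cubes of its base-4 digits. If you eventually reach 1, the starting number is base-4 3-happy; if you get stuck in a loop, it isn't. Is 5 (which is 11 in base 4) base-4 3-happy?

5 = (1,1)_4 → 1³ + 1³ = 1 + 1 = 2
2 = (2)_4 → 2³ = 8
8 = (2,0)_4 → 2³ + 0³ = 8 + 0 = 8  — 8 already seen; the sequence cycles without reaching 1.

not base-4 3-happy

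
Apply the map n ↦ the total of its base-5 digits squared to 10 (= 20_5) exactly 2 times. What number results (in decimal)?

10 = (2,0)_5 → 2² + 0² = 4 + 0 = 4
4 = (4)_5 → 4² = 16

16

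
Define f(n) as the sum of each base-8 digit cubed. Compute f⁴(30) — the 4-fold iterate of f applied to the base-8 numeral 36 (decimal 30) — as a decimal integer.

92

30 = (3,6)_8 → 3³ + 6³ = 243
243 = (3,6,3)_8 → 3³ + 6³ + 3³ = 270
270 = (4,1,6)_8 → 4³ + 1³ + 6³ = 281
281 = (4,3,1)_8 → 4³ + 3³ + 1³ = 92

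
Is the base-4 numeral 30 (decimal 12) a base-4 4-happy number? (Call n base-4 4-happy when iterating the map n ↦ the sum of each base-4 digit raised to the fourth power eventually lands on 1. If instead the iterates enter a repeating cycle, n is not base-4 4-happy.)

not base-4 4-happy

12 = (3,0)_4 → 3⁴ + 0⁴ = 81
81 = (1,1,0,1)_4 → 1⁴ + 1⁴ + 0⁴ + 1⁴ = 3
3 = (3)_4 → 3⁴ = 81  — 81 already seen; the sequence cycles without reaching 1.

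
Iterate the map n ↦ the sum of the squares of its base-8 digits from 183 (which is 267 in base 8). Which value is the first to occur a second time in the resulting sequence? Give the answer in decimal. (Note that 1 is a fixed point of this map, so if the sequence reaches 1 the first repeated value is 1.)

183 = (2,6,7)_8 → 89
89 = (1,3,1)_8 → 11
11 = (1,3)_8 → 10
10 = (1,2)_8 → 5
5 = (5)_8 → 25
25 = (3,1)_8 → 10  — 10 already appeared earlier.

10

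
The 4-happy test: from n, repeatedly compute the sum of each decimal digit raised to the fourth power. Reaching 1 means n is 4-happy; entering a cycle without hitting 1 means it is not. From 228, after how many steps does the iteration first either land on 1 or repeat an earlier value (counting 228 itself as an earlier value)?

13

228 → 2⁴ + 2⁴ + 8⁴ = 16 + 16 + 4096 = 4128
4128 → 4⁴ + 1⁴ + 2⁴ + 8⁴ = 256 + 1 + 16 + 4096 = 4369
4369 → 4⁴ + 3⁴ + 6⁴ + 9⁴ = 256 + 81 + 1296 + 6561 = 8194
8194 → 8⁴ + 1⁴ + 9⁴ + 4⁴ = 4096 + 1 + 6561 + 256 = 10914
10914 → 1⁴ + 0⁴ + 9⁴ + 1⁴ + 4⁴ = 1 + 0 + 6561 + 1 + 256 = 6819
6819 → 6⁴ + 8⁴ + 1⁴ + 9⁴ = 1296 + 4096 + 1 + 6561 = 11954
11954 → 1⁴ + 1⁴ + 9⁴ + 5⁴ + 4⁴ = 1 + 1 + 6561 + 625 + 256 = 7444
7444 → 7⁴ + 4⁴ + 4⁴ + 4⁴ = 2401 + 256 + 256 + 256 = 3169
3169 → 3⁴ + 1⁴ + 6⁴ + 9⁴ = 81 + 1 + 1296 + 6561 = 7939
7939 → 7⁴ + 9⁴ + 3⁴ + 9⁴ = 2401 + 6561 + 81 + 6561 = 15604
15604 → 1⁴ + 5⁴ + 6⁴ + 0⁴ + 4⁴ = 1 + 625 + 1296 + 0 + 256 = 2178
2178 → 2⁴ + 1⁴ + 7⁴ + 8⁴ = 16 + 1 + 2401 + 4096 = 6514
6514 → 6⁴ + 5⁴ + 1⁴ + 4⁴ = 1296 + 625 + 1 + 256 = 2178  — 2178 repeats.
That took 13 steps.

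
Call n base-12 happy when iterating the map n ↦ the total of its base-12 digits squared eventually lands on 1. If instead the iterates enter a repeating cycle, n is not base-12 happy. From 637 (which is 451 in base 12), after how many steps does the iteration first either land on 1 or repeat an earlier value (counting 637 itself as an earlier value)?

637 = (4,5,1)_12 → 4² + 5² + 1² = 42
42 = (3,6)_12 → 3² + 6² = 45
45 = (3,9)_12 → 3² + 9² = 90
90 = (7,6)_12 → 7² + 6² = 85
85 = (7,1)_12 → 7² + 1² = 50
50 = (4,2)_12 → 4² + 2² = 20
20 = (1,8)_12 → 1² + 8² = 65
65 = (5,5)_12 → 5² + 5² = 50  — 50 repeats.
That took 8 steps.

8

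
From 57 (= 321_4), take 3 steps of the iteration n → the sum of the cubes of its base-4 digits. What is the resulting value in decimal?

57 = (3,2,1)_4 → 3³ + 2³ + 1³ = 27 + 8 + 1 = 36
36 = (2,1,0)_4 → 2³ + 1³ + 0³ = 8 + 1 + 0 = 9
9 = (2,1)_4 → 2³ + 1³ = 8 + 1 = 9

9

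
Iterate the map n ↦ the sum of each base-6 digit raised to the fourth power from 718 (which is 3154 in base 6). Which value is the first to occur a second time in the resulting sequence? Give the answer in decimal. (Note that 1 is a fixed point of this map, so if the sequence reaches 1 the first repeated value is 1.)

718 = (3,1,5,4)_6 → 3⁴ + 1⁴ + 5⁴ + 4⁴ = 81 + 1 + 625 + 256 = 963
963 = (4,2,4,3)_6 → 4⁴ + 2⁴ + 4⁴ + 3⁴ = 256 + 16 + 256 + 81 = 609
609 = (2,4,5,3)_6 → 2⁴ + 4⁴ + 5⁴ + 3⁴ = 16 + 256 + 625 + 81 = 978
978 = (4,3,1,0)_6 → 4⁴ + 3⁴ + 1⁴ + 0⁴ = 256 + 81 + 1 + 0 = 338
338 = (1,3,2,2)_6 → 1⁴ + 3⁴ + 2⁴ + 2⁴ = 1 + 81 + 16 + 16 = 114
114 = (3,1,0)_6 → 3⁴ + 1⁴ + 0⁴ = 81 + 1 + 0 = 82
82 = (2,1,4)_6 → 2⁴ + 1⁴ + 4⁴ = 16 + 1 + 256 = 273
273 = (1,1,3,3)_6 → 1⁴ + 1⁴ + 3⁴ + 3⁴ = 1 + 1 + 81 + 81 = 164
164 = (4,3,2)_6 → 4⁴ + 3⁴ + 2⁴ = 256 + 81 + 16 = 353
353 = (1,3,4,5)_6 → 1⁴ + 3⁴ + 4⁴ + 5⁴ = 1 + 81 + 256 + 625 = 963  — 963 already appeared earlier.

963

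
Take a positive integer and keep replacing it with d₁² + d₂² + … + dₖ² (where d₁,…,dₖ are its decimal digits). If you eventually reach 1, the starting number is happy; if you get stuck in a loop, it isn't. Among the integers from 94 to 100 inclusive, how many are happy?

3

94: 94 → 97 → 130 → 10 → 1  — happy
95: 95 → 106 → 37 → 58 → 89 → 145 → 42 → 20 → 4 → 16 → 37  — not happy
96: 96 → 117 → 51 → 26 → 40 → 16 → 37 → 58 → 89 → 145 → 42 → 20 → 4 → 16  — not happy
97: 97 → 130 → 10 → 1  — happy
98: 98 → 145 → 42 → 20 → 4 → 16 → 37 → 58 → 89 → 145  — not happy
99: 99 → 162 → 41 → 17 → 50 → 25 → 29 → 85 → 89 → 145 → 42 → 20 → 4 → 16 → 37 → 58 → 89  — not happy
100: 100 → 1  — happy
happy: 94, 97, 100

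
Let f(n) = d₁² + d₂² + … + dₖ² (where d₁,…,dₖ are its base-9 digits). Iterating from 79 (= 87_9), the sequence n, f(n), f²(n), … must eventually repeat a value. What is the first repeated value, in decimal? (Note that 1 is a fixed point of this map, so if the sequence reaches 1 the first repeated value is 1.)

65

79 = (8,7)_9 → 8² + 7² = 64 + 49 = 113
113 = (1,3,5)_9 → 1² + 3² + 5² = 1 + 9 + 25 = 35
35 = (3,8)_9 → 3² + 8² = 9 + 64 = 73
73 = (8,1)_9 → 8² + 1² = 64 + 1 = 65
65 = (7,2)_9 → 7² + 2² = 49 + 4 = 53
53 = (5,8)_9 → 5² + 8² = 25 + 64 = 89
89 = (1,0,8)_9 → 1² + 0² + 8² = 1 + 0 + 64 = 65  — 65 already appeared earlier.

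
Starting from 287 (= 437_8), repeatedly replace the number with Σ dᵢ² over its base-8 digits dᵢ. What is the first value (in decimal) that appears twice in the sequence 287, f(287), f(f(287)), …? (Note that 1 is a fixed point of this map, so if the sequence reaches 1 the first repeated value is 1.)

287 = (4,3,7)_8 → 4² + 3² + 7² = 74
74 = (1,1,2)_8 → 1² + 1² + 2² = 6
6 = (6)_8 → 6² = 36
36 = (4,4)_8 → 4² + 4² = 32
32 = (4,0)_8 → 4² + 0² = 16
16 = (2,0)_8 → 2² + 0² = 4
4 = (4)_8 → 4² = 16  — 16 already appeared earlier.

16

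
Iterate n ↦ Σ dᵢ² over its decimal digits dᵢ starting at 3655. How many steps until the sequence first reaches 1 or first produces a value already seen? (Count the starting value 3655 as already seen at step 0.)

3655 → 3² + 6² + 5² + 5² = 95
95 → 9² + 5² = 106
106 → 1² + 0² + 6² = 37
37 → 3² + 7² = 58
58 → 5² + 8² = 89
89 → 8² + 9² = 145
145 → 1² + 4² + 5² = 42
42 → 4² + 2² = 20
20 → 2² + 0² = 4
4 → 4² = 16
16 → 1² + 6² = 37  — 37 repeats.
That took 11 steps.

11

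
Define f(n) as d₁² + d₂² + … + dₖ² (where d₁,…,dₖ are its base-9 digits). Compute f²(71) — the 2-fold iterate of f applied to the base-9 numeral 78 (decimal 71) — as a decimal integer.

35

71 = (7,8)_9 → 7² + 8² = 49 + 64 = 113
113 = (1,3,5)_9 → 1² + 3² + 5² = 1 + 9 + 25 = 35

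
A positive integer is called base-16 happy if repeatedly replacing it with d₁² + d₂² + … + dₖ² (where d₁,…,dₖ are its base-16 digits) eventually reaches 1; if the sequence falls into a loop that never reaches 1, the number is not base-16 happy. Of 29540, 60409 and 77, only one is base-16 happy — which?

29540: 29540 → 110 → 232 → 260 → 17 → 2 → 4 → 16 → 1  — reaches 1 (base-16 happy)
60409: 60409 → 623 → 265 → 82 → 29 → 170 → 200 → 208 → 169 → 181 → 146 → 85 → 50 → 13 → 169  — repeats 169 (not base-16 happy)
77: 77 → 185 → 202 → 244 → 241 → 226 → 200 → 208 → 169 → 181 → 146 → 85 → 50 → 13 → 169  — repeats 169 (not base-16 happy)

29540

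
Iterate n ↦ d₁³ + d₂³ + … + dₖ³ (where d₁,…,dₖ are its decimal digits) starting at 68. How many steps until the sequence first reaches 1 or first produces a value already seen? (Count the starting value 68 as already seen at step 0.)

68 → 6³ + 8³ = 216 + 512 = 728
728 → 7³ + 2³ + 8³ = 343 + 8 + 512 = 863
863 → 8³ + 6³ + 3³ = 512 + 216 + 27 = 755
755 → 7³ + 5³ + 5³ = 343 + 125 + 125 = 593
593 → 5³ + 9³ + 3³ = 125 + 729 + 27 = 881
881 → 8³ + 8³ + 1³ = 512 + 512 + 1 = 1025
1025 → 1³ + 0³ + 2³ + 5³ = 1 + 0 + 8 + 125 = 134
134 → 1³ + 3³ + 4³ = 1 + 27 + 64 = 92
92 → 9³ + 2³ = 729 + 8 = 737
737 → 7³ + 3³ + 7³ = 343 + 27 + 343 = 713
713 → 7³ + 1³ + 3³ = 343 + 1 + 27 = 371
371 → 3³ + 7³ + 1³ = 27 + 343 + 1 = 371  — 371 repeats.
That took 12 steps.

12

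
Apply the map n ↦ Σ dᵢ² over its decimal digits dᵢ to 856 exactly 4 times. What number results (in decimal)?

81

856 → 8² + 5² + 6² = 125
125 → 1² + 2² + 5² = 30
30 → 3² + 0² = 9
9 → 9² = 81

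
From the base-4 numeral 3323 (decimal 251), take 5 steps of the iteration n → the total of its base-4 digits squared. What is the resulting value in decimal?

4

251 = (3,3,2,3)_4 → 3² + 3² + 2² + 3² = 31
31 = (1,3,3)_4 → 1² + 3² + 3² = 19
19 = (1,0,3)_4 → 1² + 0² + 3² = 10
10 = (2,2)_4 → 2² + 2² = 8
8 = (2,0)_4 → 2² + 0² = 4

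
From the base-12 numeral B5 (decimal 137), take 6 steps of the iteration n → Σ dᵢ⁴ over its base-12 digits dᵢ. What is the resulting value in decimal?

20016

137 = (11,5)_12 → 11⁴ + 5⁴ = 14641 + 625 = 15266
15266 = (8,10,0,2)_12 → 8⁴ + 10⁴ + 0⁴ + 2⁴ = 4096 + 10000 + 0 + 16 = 14112
14112 = (8,2,0,0)_12 → 8⁴ + 2⁴ + 0⁴ + 0⁴ = 4096 + 16 + 0 + 0 = 4112
4112 = (2,4,6,8)_12 → 2⁴ + 4⁴ + 6⁴ + 8⁴ = 16 + 256 + 1296 + 4096 = 5664
5664 = (3,3,4,0)_12 → 3⁴ + 3⁴ + 4⁴ + 0⁴ = 81 + 81 + 256 + 0 = 418
418 = (2,10,10)_12 → 2⁴ + 10⁴ + 10⁴ = 16 + 10000 + 10000 = 20016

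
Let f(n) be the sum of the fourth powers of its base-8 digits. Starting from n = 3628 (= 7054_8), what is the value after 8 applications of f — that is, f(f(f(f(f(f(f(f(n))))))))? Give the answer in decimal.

256

3628 = (7,0,5,4)_8 → 7⁴ + 0⁴ + 5⁴ + 4⁴ = 2401 + 0 + 625 + 256 = 3282
3282 = (6,3,2,2)_8 → 6⁴ + 3⁴ + 2⁴ + 2⁴ = 1296 + 81 + 16 + 16 = 1409
1409 = (2,6,0,1)_8 → 2⁴ + 6⁴ + 0⁴ + 1⁴ = 16 + 1296 + 0 + 1 = 1313
1313 = (2,4,4,1)_8 → 2⁴ + 4⁴ + 4⁴ + 1⁴ = 16 + 256 + 256 + 1 = 529
529 = (1,0,2,1)_8 → 1⁴ + 0⁴ + 2⁴ + 1⁴ = 1 + 0 + 16 + 1 = 18
18 = (2,2)_8 → 2⁴ + 2⁴ = 16 + 16 = 32
32 = (4,0)_8 → 4⁴ + 0⁴ = 256 + 0 = 256
256 = (4,0,0)_8 → 4⁴ + 0⁴ + 0⁴ = 256 + 0 + 0 = 256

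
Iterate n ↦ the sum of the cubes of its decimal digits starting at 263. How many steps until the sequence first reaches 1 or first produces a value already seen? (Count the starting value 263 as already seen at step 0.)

7

263 → 2³ + 6³ + 3³ = 8 + 216 + 27 = 251
251 → 2³ + 5³ + 1³ = 8 + 125 + 1 = 134
134 → 1³ + 3³ + 4³ = 1 + 27 + 64 = 92
92 → 9³ + 2³ = 729 + 8 = 737
737 → 7³ + 3³ + 7³ = 343 + 27 + 343 = 713
713 → 7³ + 1³ + 3³ = 343 + 1 + 27 = 371
371 → 3³ + 7³ + 1³ = 27 + 343 + 1 = 371  — 371 repeats.
That took 7 steps.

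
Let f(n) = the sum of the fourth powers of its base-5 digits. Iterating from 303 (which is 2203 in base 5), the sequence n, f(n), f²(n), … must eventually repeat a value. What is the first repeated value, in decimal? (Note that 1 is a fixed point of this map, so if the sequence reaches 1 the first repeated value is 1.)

303 = (2,2,0,3)_5 → 2⁴ + 2⁴ + 0⁴ + 3⁴ = 16 + 16 + 0 + 81 = 113
113 = (4,2,3)_5 → 4⁴ + 2⁴ + 3⁴ = 256 + 16 + 81 = 353
353 = (2,4,0,3)_5 → 2⁴ + 4⁴ + 0⁴ + 3⁴ = 16 + 256 + 0 + 81 = 353  — 353 already appeared earlier.

353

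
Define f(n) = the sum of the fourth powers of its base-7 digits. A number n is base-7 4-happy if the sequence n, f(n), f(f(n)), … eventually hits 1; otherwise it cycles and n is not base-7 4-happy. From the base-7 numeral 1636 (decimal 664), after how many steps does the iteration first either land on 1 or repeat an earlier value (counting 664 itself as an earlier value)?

9

664 = (1,6,3,6)_7 → 1⁴ + 6⁴ + 3⁴ + 6⁴ = 1 + 1296 + 81 + 1296 = 2674
2674 = (1,0,5,4,0)_7 → 1⁴ + 0⁴ + 5⁴ + 4⁴ + 0⁴ = 1 + 0 + 625 + 256 + 0 = 882
882 = (2,4,0,0)_7 → 2⁴ + 4⁴ + 0⁴ + 0⁴ = 16 + 256 + 0 + 0 = 272
272 = (5,3,6)_7 → 5⁴ + 3⁴ + 6⁴ = 625 + 81 + 1296 = 2002
2002 = (5,5,6,0)_7 → 5⁴ + 5⁴ + 6⁴ + 0⁴ = 625 + 625 + 1296 + 0 = 2546
2546 = (1,0,2,6,5)_7 → 1⁴ + 0⁴ + 2⁴ + 6⁴ + 5⁴ = 1 + 0 + 16 + 1296 + 625 = 1938
1938 = (5,4,3,6)_7 → 5⁴ + 4⁴ + 3⁴ + 6⁴ = 625 + 256 + 81 + 1296 = 2258
2258 = (6,4,0,4)_7 → 6⁴ + 4⁴ + 0⁴ + 4⁴ = 1296 + 256 + 0 + 256 = 1808
1808 = (5,1,6,2)_7 → 5⁴ + 1⁴ + 6⁴ + 2⁴ = 625 + 1 + 1296 + 16 = 1938  — 1938 repeats.
That took 9 steps.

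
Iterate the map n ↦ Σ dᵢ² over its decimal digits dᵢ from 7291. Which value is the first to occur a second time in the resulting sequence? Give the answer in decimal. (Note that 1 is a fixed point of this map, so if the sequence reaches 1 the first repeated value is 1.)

89

7291 → 7² + 2² + 9² + 1² = 135
135 → 1² + 3² + 5² = 35
35 → 3² + 5² = 34
34 → 3² + 4² = 25
25 → 2² + 5² = 29
29 → 2² + 9² = 85
85 → 8² + 5² = 89
89 → 8² + 9² = 145
145 → 1² + 4² + 5² = 42
42 → 4² + 2² = 20
20 → 2² + 0² = 4
4 → 4² = 16
16 → 1² + 6² = 37
37 → 3² + 7² = 58
58 → 5² + 8² = 89  — 89 already appeared earlier.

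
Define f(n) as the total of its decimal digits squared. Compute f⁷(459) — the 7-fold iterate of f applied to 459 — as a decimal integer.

58

459 → 4² + 5² + 9² = 122
122 → 1² + 2² + 2² = 9
9 → 9² = 81
81 → 8² + 1² = 65
65 → 6² + 5² = 61
61 → 6² + 1² = 37
37 → 3² + 7² = 58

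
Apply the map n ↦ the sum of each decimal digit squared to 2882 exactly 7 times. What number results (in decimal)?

145

2882 → 136
136 → 46
46 → 52
52 → 29
29 → 85
85 → 89
89 → 145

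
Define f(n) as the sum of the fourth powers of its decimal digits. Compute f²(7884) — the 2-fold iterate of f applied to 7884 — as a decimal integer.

10914

7884 → 7⁴ + 8⁴ + 8⁴ + 4⁴ = 2401 + 4096 + 4096 + 256 = 10849
10849 → 1⁴ + 0⁴ + 8⁴ + 4⁴ + 9⁴ = 1 + 0 + 4096 + 256 + 6561 = 10914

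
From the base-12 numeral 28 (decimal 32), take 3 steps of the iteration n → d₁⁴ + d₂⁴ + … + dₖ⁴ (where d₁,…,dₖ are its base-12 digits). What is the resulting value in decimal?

418

32 = (2,8)_12 → 4112
4112 = (2,4,6,8)_12 → 5664
5664 = (3,3,4,0)_12 → 418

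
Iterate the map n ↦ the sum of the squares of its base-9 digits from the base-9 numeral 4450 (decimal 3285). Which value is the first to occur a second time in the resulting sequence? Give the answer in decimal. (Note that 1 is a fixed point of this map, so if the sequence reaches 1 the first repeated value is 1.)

53

3285 = (4,4,5,0)_9 → 4² + 4² + 5² + 0² = 57
57 = (6,3)_9 → 6² + 3² = 45
45 = (5,0)_9 → 5² + 0² = 25
25 = (2,7)_9 → 2² + 7² = 53
53 = (5,8)_9 → 5² + 8² = 89
89 = (1,0,8)_9 → 1² + 0² + 8² = 65
65 = (7,2)_9 → 7² + 2² = 53  — 53 already appeared earlier.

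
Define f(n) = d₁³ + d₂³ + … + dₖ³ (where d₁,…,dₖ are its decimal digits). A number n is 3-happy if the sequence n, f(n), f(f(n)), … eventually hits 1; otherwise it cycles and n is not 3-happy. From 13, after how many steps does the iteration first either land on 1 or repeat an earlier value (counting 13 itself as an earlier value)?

6

13 → 1³ + 3³ = 28
28 → 2³ + 8³ = 520
520 → 5³ + 2³ + 0³ = 133
133 → 1³ + 3³ + 3³ = 55
55 → 5³ + 5³ = 250
250 → 2³ + 5³ + 0³ = 133  — 133 repeats.
That took 6 steps.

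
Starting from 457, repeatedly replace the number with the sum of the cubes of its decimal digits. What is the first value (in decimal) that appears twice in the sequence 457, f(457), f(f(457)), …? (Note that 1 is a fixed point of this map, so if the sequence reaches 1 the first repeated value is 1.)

160

457 → 4³ + 5³ + 7³ = 64 + 125 + 343 = 532
532 → 5³ + 3³ + 2³ = 125 + 27 + 8 = 160
160 → 1³ + 6³ + 0³ = 1 + 216 + 0 = 217
217 → 2³ + 1³ + 7³ = 8 + 1 + 343 = 352
352 → 3³ + 5³ + 2³ = 27 + 125 + 8 = 160  — 160 already appeared earlier.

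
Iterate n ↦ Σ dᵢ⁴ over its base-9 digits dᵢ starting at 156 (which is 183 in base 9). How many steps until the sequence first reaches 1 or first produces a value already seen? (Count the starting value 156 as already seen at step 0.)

156 = (1,8,3)_9 → 4178
4178 = (5,6,5,2)_9 → 2562
2562 = (3,4,5,6)_9 → 2258
2258 = (3,0,7,8)_9 → 6578
6578 = (1,0,0,1,8)_9 → 4098
4098 = (5,5,5,3)_9 → 1956
1956 = (2,6,1,3)_9 → 1394
1394 = (1,8,1,8)_9 → 8194
8194 = (1,2,2,1,4)_9 → 290
290 = (3,5,2)_9 → 722
722 = (8,8,2)_9 → 8208
8208 = (1,2,2,3,0)_9 → 114
114 = (1,3,6)_9 → 1378
1378 = (1,8,0,1)_9 → 4098  — 4098 repeats.
That took 14 steps.

14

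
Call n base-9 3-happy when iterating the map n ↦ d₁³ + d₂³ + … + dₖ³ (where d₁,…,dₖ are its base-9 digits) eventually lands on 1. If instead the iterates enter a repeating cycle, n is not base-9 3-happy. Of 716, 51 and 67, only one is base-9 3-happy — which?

51

716: 716 → 980 → 540 → 432 → 152 → 856 → 128 → 134 → 638 → 1198 → 470 → 476 → 980  — repeats 980 (not base-9 3-happy)
51: 51 → 341 → 577 → 345 → 99 → 9 → 1  — reaches 1 (base-9 3-happy)
67: 67 → 407 → 133 → 469 → 469  — repeats 469 (not base-9 3-happy)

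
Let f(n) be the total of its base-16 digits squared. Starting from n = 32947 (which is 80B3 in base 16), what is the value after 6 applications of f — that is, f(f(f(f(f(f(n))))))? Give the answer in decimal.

32947 = (8,0,11,3)_16 → 8² + 0² + 11² + 3² = 194
194 = (12,2)_16 → 12² + 2² = 148
148 = (9,4)_16 → 9² + 4² = 97
97 = (6,1)_16 → 6² + 1² = 37
37 = (2,5)_16 → 2² + 5² = 29
29 = (1,13)_16 → 1² + 13² = 170

170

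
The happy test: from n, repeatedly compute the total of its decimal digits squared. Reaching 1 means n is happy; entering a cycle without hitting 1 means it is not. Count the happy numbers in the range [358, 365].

358: 358 → 98 → 145 → 42 → 20 → 4 → 16 → 37 → 58 → 89 → 145  (repeats 145)
359: 359 → 115 → 27 → 53 → 34 → 25 → 29 → 85 → 89 → 145 → 42 → 20 → 4 → 16 → 37 → 58 → 89  (repeats 89)
360: 360 → 45 → 41 → 17 → 50 → 25 → 29 → 85 → 89 → 145 → 42 → 20 → 4 → 16 → 37 → 58 → 89  (repeats 89)
361: 361 → 46 → 52 → 29 → 85 → 89 → 145 → 42 → 20 → 4 → 16 → 37 → 58 → 89  (repeats 89)
362: 362 → 49 → 97 → 130 → 10 → 1  (reaches 1)
363: 363 → 54 → 41 → 17 → 50 → 25 → 29 → 85 → 89 → 145 → 42 → 20 → 4 → 16 → 37 → 58 → 89  (repeats 89)
364: 364 → 61 → 37 → 58 → 89 → 145 → 42 → 20 → 4 → 16 → 37  (repeats 37)
365: 365 → 70 → 49 → 97 → 130 → 10 → 1  (reaches 1)
happy: 362, 365

2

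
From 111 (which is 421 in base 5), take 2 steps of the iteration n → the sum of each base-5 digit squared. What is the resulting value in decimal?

17

111 = (4,2,1)_5 → 4² + 2² + 1² = 16 + 4 + 1 = 21
21 = (4,1)_5 → 4² + 1² = 16 + 1 = 17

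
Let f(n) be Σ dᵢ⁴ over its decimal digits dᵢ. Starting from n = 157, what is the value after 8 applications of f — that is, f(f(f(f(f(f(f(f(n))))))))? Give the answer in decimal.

157 → 1⁴ + 5⁴ + 7⁴ = 3027
3027 → 3⁴ + 0⁴ + 2⁴ + 7⁴ = 2498
2498 → 2⁴ + 4⁴ + 9⁴ + 8⁴ = 10929
10929 → 1⁴ + 0⁴ + 9⁴ + 2⁴ + 9⁴ = 13139
13139 → 1⁴ + 3⁴ + 1⁴ + 3⁴ + 9⁴ = 6725
6725 → 6⁴ + 7⁴ + 2⁴ + 5⁴ = 4338
4338 → 4⁴ + 3⁴ + 3⁴ + 8⁴ = 4514
4514 → 4⁴ + 5⁴ + 1⁴ + 4⁴ = 1138

1138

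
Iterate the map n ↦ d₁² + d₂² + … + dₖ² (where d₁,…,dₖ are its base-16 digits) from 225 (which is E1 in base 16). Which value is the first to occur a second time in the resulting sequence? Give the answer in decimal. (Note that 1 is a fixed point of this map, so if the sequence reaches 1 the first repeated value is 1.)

169

225 = (14,1)_16 → 14² + 1² = 197
197 = (12,5)_16 → 12² + 5² = 169
169 = (10,9)_16 → 10² + 9² = 181
181 = (11,5)_16 → 11² + 5² = 146
146 = (9,2)_16 → 9² + 2² = 85
85 = (5,5)_16 → 5² + 5² = 50
50 = (3,2)_16 → 3² + 2² = 13
13 = (13)_16 → 13² = 169  — 169 already appeared earlier.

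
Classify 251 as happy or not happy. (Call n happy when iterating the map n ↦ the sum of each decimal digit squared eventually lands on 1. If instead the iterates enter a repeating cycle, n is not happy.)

not happy

251 → 2² + 5² + 1² = 4 + 25 + 1 = 30
30 → 3² + 0² = 9 + 0 = 9
9 → 9² = 81
81 → 8² + 1² = 64 + 1 = 65
65 → 6² + 5² = 36 + 25 = 61
61 → 6² + 1² = 36 + 1 = 37
37 → 3² + 7² = 9 + 49 = 58
58 → 5² + 8² = 25 + 64 = 89
89 → 8² + 9² = 64 + 81 = 145
145 → 1² + 4² + 5² = 1 + 16 + 25 = 42
42 → 4² + 2² = 16 + 4 = 20
20 → 2² + 0² = 4 + 0 = 4
4 → 4² = 16
16 → 1² + 6² = 1 + 36 = 37  — 37 already seen; the sequence cycles without reaching 1.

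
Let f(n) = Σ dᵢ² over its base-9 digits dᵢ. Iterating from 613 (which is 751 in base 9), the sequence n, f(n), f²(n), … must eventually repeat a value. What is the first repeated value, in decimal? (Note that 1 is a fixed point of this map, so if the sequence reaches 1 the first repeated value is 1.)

613 = (7,5,1)_9 → 7² + 5² + 1² = 49 + 25 + 1 = 75
75 = (8,3)_9 → 8² + 3² = 64 + 9 = 73
73 = (8,1)_9 → 8² + 1² = 64 + 1 = 65
65 = (7,2)_9 → 7² + 2² = 49 + 4 = 53
53 = (5,8)_9 → 5² + 8² = 25 + 64 = 89
89 = (1,0,8)_9 → 1² + 0² + 8² = 1 + 0 + 64 = 65  — 65 already appeared earlier.

65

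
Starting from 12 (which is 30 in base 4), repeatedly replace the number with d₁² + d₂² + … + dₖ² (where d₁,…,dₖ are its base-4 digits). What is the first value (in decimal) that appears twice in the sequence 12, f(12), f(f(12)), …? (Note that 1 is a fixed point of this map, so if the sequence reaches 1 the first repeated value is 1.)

1

12 = (3,0)_4 → 3² + 0² = 9
9 = (2,1)_4 → 2² + 1² = 5
5 = (1,1)_4 → 1² + 1² = 2
2 = (2)_4 → 2² = 4
4 = (1,0)_4 → 1² + 0² = 1  — reached the fixed point 1.
1 → 1, so 1 is the first repeated value.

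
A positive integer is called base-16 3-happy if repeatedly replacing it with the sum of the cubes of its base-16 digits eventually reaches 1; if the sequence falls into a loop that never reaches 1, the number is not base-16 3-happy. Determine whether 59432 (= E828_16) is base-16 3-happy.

not base-16 3-happy

59432 = (14,8,2,8)_16 → 14³ + 8³ + 2³ + 8³ = 2744 + 512 + 8 + 512 = 3776
3776 = (14,12,0)_16 → 14³ + 12³ + 0³ = 2744 + 1728 + 0 = 4472
4472 = (1,1,7,8)_16 → 1³ + 1³ + 7³ + 8³ = 1 + 1 + 343 + 512 = 857
857 = (3,5,9)_16 → 3³ + 5³ + 9³ = 27 + 125 + 729 = 881
881 = (3,7,1)_16 → 3³ + 7³ + 1³ = 27 + 343 + 1 = 371
371 = (1,7,3)_16 → 1³ + 7³ + 3³ = 1 + 343 + 27 = 371  — 371 already seen; the sequence cycles without reaching 1.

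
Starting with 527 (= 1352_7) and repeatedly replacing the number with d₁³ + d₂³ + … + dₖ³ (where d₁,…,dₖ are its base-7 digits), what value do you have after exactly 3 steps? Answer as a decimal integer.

125

527 = (1,3,5,2)_7 → 1³ + 3³ + 5³ + 2³ = 1 + 27 + 125 + 8 = 161
161 = (3,2,0)_7 → 3³ + 2³ + 0³ = 27 + 8 + 0 = 35
35 = (5,0)_7 → 5³ + 0³ = 125 + 0 = 125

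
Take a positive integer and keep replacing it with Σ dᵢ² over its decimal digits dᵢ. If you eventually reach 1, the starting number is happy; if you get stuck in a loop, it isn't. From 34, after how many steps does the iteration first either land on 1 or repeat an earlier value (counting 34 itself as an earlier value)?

12

34 → 3² + 4² = 25
25 → 2² + 5² = 29
29 → 2² + 9² = 85
85 → 8² + 5² = 89
89 → 8² + 9² = 145
145 → 1² + 4² + 5² = 42
42 → 4² + 2² = 20
20 → 2² + 0² = 4
4 → 4² = 16
16 → 1² + 6² = 37
37 → 3² + 7² = 58
58 → 5² + 8² = 89  — 89 repeats.
That took 12 steps.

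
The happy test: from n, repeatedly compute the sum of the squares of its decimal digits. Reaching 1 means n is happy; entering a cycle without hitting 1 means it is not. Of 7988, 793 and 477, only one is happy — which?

793

7988: 7988 → 258 → 93 → 90 → 81 → 65 → 61 → 37 → 58 → 89 → 145 → 42 → 20 → 4 → 16 → 37  — repeats 37 (not happy)
793: 793 → 139 → 91 → 82 → 68 → 100 → 1  — reaches 1 (happy)
477: 477 → 114 → 18 → 65 → 61 → 37 → 58 → 89 → 145 → 42 → 20 → 4 → 16 → 37  — repeats 37 (not happy)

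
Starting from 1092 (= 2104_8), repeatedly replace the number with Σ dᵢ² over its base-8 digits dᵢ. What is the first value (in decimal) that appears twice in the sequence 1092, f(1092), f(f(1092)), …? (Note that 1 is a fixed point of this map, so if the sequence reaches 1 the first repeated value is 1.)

1092 = (2,1,0,4)_8 → 2² + 1² + 0² + 4² = 21
21 = (2,5)_8 → 2² + 5² = 29
29 = (3,5)_8 → 3² + 5² = 34
34 = (4,2)_8 → 4² + 2² = 20
20 = (2,4)_8 → 2² + 4² = 20  — 20 already appeared earlier.

20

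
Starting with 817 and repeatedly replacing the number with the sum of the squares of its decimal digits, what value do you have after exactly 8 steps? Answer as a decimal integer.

145

817 → 8² + 1² + 7² = 64 + 1 + 49 = 114
114 → 1² + 1² + 4² = 1 + 1 + 16 = 18
18 → 1² + 8² = 1 + 64 = 65
65 → 6² + 5² = 36 + 25 = 61
61 → 6² + 1² = 36 + 1 = 37
37 → 3² + 7² = 9 + 49 = 58
58 → 5² + 8² = 25 + 64 = 89
89 → 8² + 9² = 64 + 81 = 145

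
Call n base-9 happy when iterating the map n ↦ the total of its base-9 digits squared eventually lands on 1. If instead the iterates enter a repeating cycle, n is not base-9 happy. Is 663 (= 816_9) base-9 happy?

base-9 happy

663 = (8,1,6)_9 → 8² + 1² + 6² = 101
101 = (1,2,2)_9 → 1² + 2² + 2² = 9
9 = (1,0)_9 → 1² + 0² = 1  — reached 1.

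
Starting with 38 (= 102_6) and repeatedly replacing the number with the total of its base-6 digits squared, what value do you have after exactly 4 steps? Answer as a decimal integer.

38 = (1,0,2)_6 → 1² + 0² + 2² = 1 + 0 + 4 = 5
5 = (5)_6 → 5² = 25
25 = (4,1)_6 → 4² + 1² = 16 + 1 = 17
17 = (2,5)_6 → 2² + 5² = 4 + 25 = 29

29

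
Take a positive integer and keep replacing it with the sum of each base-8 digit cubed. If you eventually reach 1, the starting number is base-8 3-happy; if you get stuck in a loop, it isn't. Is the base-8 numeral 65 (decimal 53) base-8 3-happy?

53 = (6,5)_8 → 341
341 = (5,2,5)_8 → 258
258 = (4,0,2)_8 → 72
72 = (1,1,0)_8 → 2
2 = (2)_8 → 8
8 = (1,0)_8 → 1  — reached 1.

base-8 3-happy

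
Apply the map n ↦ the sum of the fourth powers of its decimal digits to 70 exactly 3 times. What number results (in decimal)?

70 → 7⁴ + 0⁴ = 2401 + 0 = 2401
2401 → 2⁴ + 4⁴ + 0⁴ + 1⁴ = 16 + 256 + 0 + 1 = 273
273 → 2⁴ + 7⁴ + 3⁴ = 16 + 2401 + 81 = 2498

2498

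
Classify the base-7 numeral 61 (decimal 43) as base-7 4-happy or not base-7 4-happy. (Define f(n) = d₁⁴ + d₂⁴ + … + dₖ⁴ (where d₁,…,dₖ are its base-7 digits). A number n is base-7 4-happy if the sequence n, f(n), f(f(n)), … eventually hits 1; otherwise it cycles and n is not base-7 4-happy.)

not base-7 4-happy

43 = (6,1)_7 → 6⁴ + 1⁴ = 1296 + 1 = 1297
1297 = (3,5,3,2)_7 → 3⁴ + 5⁴ + 3⁴ + 2⁴ = 81 + 625 + 81 + 16 = 803
803 = (2,2,2,5)_7 → 2⁴ + 2⁴ + 2⁴ + 5⁴ = 16 + 16 + 16 + 625 = 673
673 = (1,6,5,1)_7 → 1⁴ + 6⁴ + 5⁴ + 1⁴ = 1 + 1296 + 625 + 1 = 1923
1923 = (5,4,1,5)_7 → 5⁴ + 4⁴ + 1⁴ + 5⁴ = 625 + 256 + 1 + 625 = 1507
1507 = (4,2,5,2)_7 → 4⁴ + 2⁴ + 5⁴ + 2⁴ = 256 + 16 + 625 + 16 = 913
913 = (2,4,4,3)_7 → 2⁴ + 4⁴ + 4⁴ + 3⁴ = 16 + 256 + 256 + 81 = 609
609 = (1,5,3,0)_7 → 1⁴ + 5⁴ + 3⁴ + 0⁴ = 1 + 625 + 81 + 0 = 707
707 = (2,0,3,0)_7 → 2⁴ + 0⁴ + 3⁴ + 0⁴ = 16 + 0 + 81 + 0 = 97
97 = (1,6,6)_7 → 1⁴ + 6⁴ + 6⁴ = 1 + 1296 + 1296 = 2593
2593 = (1,0,3,6,3)_7 → 1⁴ + 0⁴ + 3⁴ + 6⁴ + 3⁴ = 1 + 0 + 81 + 1296 + 81 = 1459
1459 = (4,1,5,3)_7 → 4⁴ + 1⁴ + 5⁴ + 3⁴ = 256 + 1 + 625 + 81 = 963
963 = (2,5,4,4)_7 → 2⁴ + 5⁴ + 4⁴ + 4⁴ = 16 + 625 + 256 + 256 = 1153
1153 = (3,2,3,5)_7 → 3⁴ + 2⁴ + 3⁴ + 5⁴ = 81 + 16 + 81 + 625 = 803  — 803 already seen; the sequence cycles without reaching 1.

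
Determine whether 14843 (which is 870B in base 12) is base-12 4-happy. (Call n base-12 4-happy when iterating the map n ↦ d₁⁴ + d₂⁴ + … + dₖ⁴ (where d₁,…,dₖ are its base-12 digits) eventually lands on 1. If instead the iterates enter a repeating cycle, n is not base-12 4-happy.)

14843 = (8,7,0,11)_12 → 8⁴ + 7⁴ + 0⁴ + 11⁴ = 21138
21138 = (1,0,2,9,6)_12 → 1⁴ + 0⁴ + 2⁴ + 9⁴ + 6⁴ = 7874
7874 = (4,6,8,2)_12 → 4⁴ + 6⁴ + 8⁴ + 2⁴ = 5664
5664 = (3,3,4,0)_12 → 3⁴ + 3⁴ + 4⁴ + 0⁴ = 418
418 = (2,10,10)_12 → 2⁴ + 10⁴ + 10⁴ = 20016
20016 = (11,7,0,0)_12 → 11⁴ + 7⁴ + 0⁴ + 0⁴ = 17042
17042 = (9,10,4,2)_12 → 9⁴ + 10⁴ + 4⁴ + 2⁴ = 16833
16833 = (9,8,10,9)_12 → 9⁴ + 8⁴ + 10⁴ + 9⁴ = 27218
27218 = (1,3,9,0,2)_12 → 1⁴ + 3⁴ + 9⁴ + 0⁴ + 2⁴ = 6659
6659 = (3,10,2,11)_12 → 3⁴ + 10⁴ + 2⁴ + 11⁴ = 24738
24738 = (1,2,3,9,6)_12 → 1⁴ + 2⁴ + 3⁴ + 9⁴ + 6⁴ = 7955
7955 = (4,7,2,11)_12 → 4⁴ + 7⁴ + 2⁴ + 11⁴ = 17314
17314 = (10,0,2,10)_12 → 10⁴ + 0⁴ + 2⁴ + 10⁴ = 20016  — 20016 already seen; the sequence cycles without reaching 1.

not base-12 4-happy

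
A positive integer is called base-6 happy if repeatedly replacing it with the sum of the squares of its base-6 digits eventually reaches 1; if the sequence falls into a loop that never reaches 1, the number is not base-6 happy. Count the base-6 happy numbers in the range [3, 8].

1

3: 3 → 9 → 10 → 17 → 29 → 41 → 26 → 20 → 13 → 5 → 25 → 17  — not base-6 happy
4: 4 → 16 → 20 → 13 → 5 → 25 → 17 → 29 → 41 → 26 → 20  — not base-6 happy
5: 5 → 25 → 17 → 29 → 41 → 26 → 20 → 13 → 5  — not base-6 happy
6: 6 → 1  — base-6 happy
7: 7 → 2 → 4 → 16 → 20 → 13 → 5 → 25 → 17 → 29 → 41 → 26 → 20  — not base-6 happy
8: 8 → 5 → 25 → 17 → 29 → 41 → 26 → 20 → 13 → 5  — not base-6 happy
base-6 happy: 6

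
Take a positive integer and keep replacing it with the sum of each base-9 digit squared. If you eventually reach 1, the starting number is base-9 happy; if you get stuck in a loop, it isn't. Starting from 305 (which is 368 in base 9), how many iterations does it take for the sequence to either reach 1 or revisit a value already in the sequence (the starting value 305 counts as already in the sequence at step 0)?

8

305 = (3,6,8)_9 → 3² + 6² + 8² = 109
109 = (1,3,1)_9 → 1² + 3² + 1² = 11
11 = (1,2)_9 → 1² + 2² = 5
5 = (5)_9 → 5² = 25
25 = (2,7)_9 → 2² + 7² = 53
53 = (5,8)_9 → 5² + 8² = 89
89 = (1,0,8)_9 → 1² + 0² + 8² = 65
65 = (7,2)_9 → 7² + 2² = 53  — 53 repeats.
That took 8 steps.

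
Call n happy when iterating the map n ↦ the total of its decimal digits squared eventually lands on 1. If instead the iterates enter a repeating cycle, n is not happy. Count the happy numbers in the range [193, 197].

193: 193 → 91 → 82 → 68 → 100 → 1  (reaches 1)
194: 194 → 98 → 145 → 42 → 20 → 4 → 16 → 37 → 58 → 89 → 145  (repeats 145)
195: 195 → 107 → 50 → 25 → 29 → 85 → 89 → 145 → 42 → 20 → 4 → 16 → 37 → 58 → 89  (repeats 89)
196: 196 → 118 → 66 → 72 → 53 → 34 → 25 → 29 → 85 → 89 → 145 → 42 → 20 → 4 → 16 → 37 → 58 → 89  (repeats 89)
197: 197 → 131 → 11 → 2 → 4 → 16 → 37 → 58 → 89 → 145 → 42 → 20 → 4  (repeats 4)
happy: 193

1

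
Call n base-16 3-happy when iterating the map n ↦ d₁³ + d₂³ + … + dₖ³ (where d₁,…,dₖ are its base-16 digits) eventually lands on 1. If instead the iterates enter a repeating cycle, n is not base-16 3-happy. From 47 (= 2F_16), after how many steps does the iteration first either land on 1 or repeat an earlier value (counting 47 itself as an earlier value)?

7

47 = (2,15)_16 → 2³ + 15³ = 8 + 3375 = 3383
3383 = (13,3,7)_16 → 13³ + 3³ + 7³ = 2197 + 27 + 343 = 2567
2567 = (10,0,7)_16 → 10³ + 0³ + 7³ = 1000 + 0 + 343 = 1343
1343 = (5,3,15)_16 → 5³ + 3³ + 15³ = 125 + 27 + 3375 = 3527
3527 = (13,12,7)_16 → 13³ + 12³ + 7³ = 2197 + 1728 + 343 = 4268
4268 = (1,0,10,12)_16 → 1³ + 0³ + 10³ + 12³ = 1 + 0 + 1000 + 1728 = 2729
2729 = (10,10,9)_16 → 10³ + 10³ + 9³ = 1000 + 1000 + 729 = 2729  — 2729 repeats.
That took 7 steps.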